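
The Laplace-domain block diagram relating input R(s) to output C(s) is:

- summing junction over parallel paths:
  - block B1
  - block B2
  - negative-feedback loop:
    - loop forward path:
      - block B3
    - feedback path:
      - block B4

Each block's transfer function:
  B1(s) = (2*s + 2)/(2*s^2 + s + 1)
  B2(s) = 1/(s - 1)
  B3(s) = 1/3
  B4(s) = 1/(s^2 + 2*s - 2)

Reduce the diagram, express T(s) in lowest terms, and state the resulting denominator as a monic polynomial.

First reduce the diagram to T(s).

Step 1. collapse the loop (B3 forward, B4 return) = (s^2 + 2*s - 2)/(3*s^2 + 6*s - 5)
Step 2. add B1, B2, [B3/(1+B3*B4)] (parallel) = (2*s^5 + 15*s^4 + 21*s^3 - 16*s^2 - 13*s + 7)/(6*s^5 + 9*s^4 - 16*s^3 + 2*s^2 - 6*s + 5)
No further cancellation is possible in the step-2 result, so that is T(s). Its denominator becomes monic after dividing by the leading coefficient 6.

Answer: s^5 + 3*s^4/2 - 8*s^3/3 + s^2/3 - s + 5/6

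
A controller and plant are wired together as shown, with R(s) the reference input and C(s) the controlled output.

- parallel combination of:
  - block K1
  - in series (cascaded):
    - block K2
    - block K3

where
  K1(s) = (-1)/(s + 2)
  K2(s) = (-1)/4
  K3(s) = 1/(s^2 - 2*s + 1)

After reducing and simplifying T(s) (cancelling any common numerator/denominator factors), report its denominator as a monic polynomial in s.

Step 1. cascade K2, K3 gives (-1)/(4*s^2 - 8*s + 4)
Step 2. parallel reduction of K1, (K2*K3) gives (-4*s^2 + 7*s - 6)/(4*s^3 - 12*s + 8)
The result of step 2 is T(s) in lowest terms. Its denominator has leading coefficient 4; dividing the denominator through by 4 makes it monic.

Therefore the answer is s^3 - 3*s + 2.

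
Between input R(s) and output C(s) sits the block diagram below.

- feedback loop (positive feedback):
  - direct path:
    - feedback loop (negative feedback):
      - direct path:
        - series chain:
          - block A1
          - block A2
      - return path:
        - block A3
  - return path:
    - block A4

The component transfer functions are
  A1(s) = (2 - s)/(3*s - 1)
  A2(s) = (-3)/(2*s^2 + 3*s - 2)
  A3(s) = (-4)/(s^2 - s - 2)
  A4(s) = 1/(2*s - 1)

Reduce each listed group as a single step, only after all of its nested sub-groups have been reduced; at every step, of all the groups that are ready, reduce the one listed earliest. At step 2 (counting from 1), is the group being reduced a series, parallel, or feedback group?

The answer is feedback.

Reasoning:
Step 1: series reduction of A1, A2
Step 2: apply the feedback formula to (A1*A2), A3
Step 3: apply the feedback formula to [(A1*A2)/(1+(A1*A2)*A3)], A4
Step 2: feedback.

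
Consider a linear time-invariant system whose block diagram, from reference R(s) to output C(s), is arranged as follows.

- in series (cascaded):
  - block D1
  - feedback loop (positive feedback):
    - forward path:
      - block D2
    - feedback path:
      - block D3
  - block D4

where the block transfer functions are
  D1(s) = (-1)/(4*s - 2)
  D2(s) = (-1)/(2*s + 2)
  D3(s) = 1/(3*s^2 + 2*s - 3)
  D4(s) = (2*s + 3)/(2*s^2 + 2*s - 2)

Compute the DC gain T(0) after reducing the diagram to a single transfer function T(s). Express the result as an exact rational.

[1] feedback reduction of D2, D3 = (-3*s^2 - 2*s + 3)/(6*s^3 + 10*s^2 - 2*s - 5)
[2] reduce the series chain D1, [D2/(1-D2*D3)], D4 = (6*s^3 + 13*s^2 - 9)/(48*s^6 + 104*s^5 - 48*s^4 - 144*s^3 + 44*s^2 + 52*s - 20)
The step-2 result is T(s). Setting s = 0: T(0) = -9/(-20) = 9/20.

Hence the answer: 9/20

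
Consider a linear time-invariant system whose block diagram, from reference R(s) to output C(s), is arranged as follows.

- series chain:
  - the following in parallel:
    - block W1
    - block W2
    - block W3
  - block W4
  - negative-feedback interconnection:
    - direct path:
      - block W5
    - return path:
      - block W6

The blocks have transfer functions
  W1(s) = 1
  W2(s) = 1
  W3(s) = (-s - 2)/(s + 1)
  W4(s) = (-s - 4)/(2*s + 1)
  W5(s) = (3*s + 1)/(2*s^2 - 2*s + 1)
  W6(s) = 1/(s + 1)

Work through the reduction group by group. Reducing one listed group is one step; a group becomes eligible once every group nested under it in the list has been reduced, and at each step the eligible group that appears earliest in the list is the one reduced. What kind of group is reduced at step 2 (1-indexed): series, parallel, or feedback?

Step 1 - sum the parallel branches W1, W2, W3
Step 2 - feedback reduction of W5, W6
Step 3 - reduce the series chain (W1+W2+W3), W4, [W5/(1+W5*W6)]
Step 2 collapses a feedback group.

Hence the answer: feedback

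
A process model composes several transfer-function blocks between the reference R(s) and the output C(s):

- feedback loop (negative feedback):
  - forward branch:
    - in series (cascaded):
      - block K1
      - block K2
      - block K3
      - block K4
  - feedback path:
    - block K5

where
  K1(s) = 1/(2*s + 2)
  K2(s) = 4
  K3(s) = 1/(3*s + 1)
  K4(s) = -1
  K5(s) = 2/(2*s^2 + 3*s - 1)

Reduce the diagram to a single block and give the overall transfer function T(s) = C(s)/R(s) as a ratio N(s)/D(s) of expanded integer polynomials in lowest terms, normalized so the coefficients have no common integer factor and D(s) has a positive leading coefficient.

First reduce the diagram to T(s).

(1) reduce the series chain K1, K2, K3, K4; result (-2)/(3*s^2 + 4*s + 1)
(2) reduce the feedback loop with forward (K1*K2*K3*K4) and return K5, giving the overall T(s)

Answer: (-4*s^2 - 6*s + 2)/(6*s^4 + 17*s^3 + 11*s^2 - s - 5)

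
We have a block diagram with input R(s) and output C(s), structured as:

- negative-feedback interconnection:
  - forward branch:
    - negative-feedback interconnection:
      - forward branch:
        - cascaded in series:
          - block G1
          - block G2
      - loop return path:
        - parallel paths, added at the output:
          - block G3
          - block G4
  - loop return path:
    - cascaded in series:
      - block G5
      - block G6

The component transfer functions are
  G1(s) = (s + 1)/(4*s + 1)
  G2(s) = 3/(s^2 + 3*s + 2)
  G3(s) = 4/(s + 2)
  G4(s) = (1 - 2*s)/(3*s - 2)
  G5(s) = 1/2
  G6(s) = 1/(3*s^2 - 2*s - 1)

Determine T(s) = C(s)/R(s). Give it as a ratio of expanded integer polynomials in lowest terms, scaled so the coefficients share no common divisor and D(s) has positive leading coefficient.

Step 1: multiply G1, G2 (series) gives 3/(4*s^2 + 9*s + 2)
Step 2: sum the parallel branches G3, G4 gives (-2*s^2 + 9*s - 6)/(3*s^2 + 4*s - 4)
Step 3: close the feedback loop around (G1*G2), (G3+G4) gives (9*s^2 + 12*s - 12)/(12*s^4 + 43*s^3 + 20*s^2 - s - 26)
Step 4: combine G5, G6 in series gives 1/(6*s^2 - 4*s - 2)
Step 5: feedback reduction of [(G1*G2)/(1+(G1*G2)*(G3+G4))], (G5*G6), giving the overall T(s)

Therefore the answer is (54*s^4 + 36*s^3 - 138*s^2 + 24*s + 24)/(72*s^6 + 210*s^5 - 76*s^4 - 172*s^3 - 183*s^2 + 118*s + 40).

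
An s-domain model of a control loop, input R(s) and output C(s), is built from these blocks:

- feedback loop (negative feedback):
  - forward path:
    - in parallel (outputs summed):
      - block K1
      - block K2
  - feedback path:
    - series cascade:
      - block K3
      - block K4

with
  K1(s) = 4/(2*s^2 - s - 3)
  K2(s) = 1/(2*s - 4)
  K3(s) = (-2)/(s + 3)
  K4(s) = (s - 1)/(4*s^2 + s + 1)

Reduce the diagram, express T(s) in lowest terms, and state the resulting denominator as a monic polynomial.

1. add K1, K2 (parallel) -> (2*s^2 + 7*s - 19)/(4*s^3 - 10*s^2 - 2*s + 12)
2. multiply K3, K4 (series) -> (2 - 2*s)/(4*s^3 + 13*s^2 + 4*s + 3)
3. apply the feedback formula to (K1+K2), (K3*K4) -> (8*s^5 + 54*s^4 + 23*s^3 - 213*s^2 - 55*s - 57)/(16*s^6 + 12*s^5 - 122*s^4 - 10*s^3 + 108*s^2 + 94*s - 2)
Step 3 gives the fully reduced T(s), with no common factor left to cancel. The denominator's leading coefficient is 16, so divide each of its coefficients by 16 to get the monic form.

Final answer: s^6 + 3*s^5/4 - 61*s^4/8 - 5*s^3/8 + 27*s^2/4 + 47*s/8 - 1/8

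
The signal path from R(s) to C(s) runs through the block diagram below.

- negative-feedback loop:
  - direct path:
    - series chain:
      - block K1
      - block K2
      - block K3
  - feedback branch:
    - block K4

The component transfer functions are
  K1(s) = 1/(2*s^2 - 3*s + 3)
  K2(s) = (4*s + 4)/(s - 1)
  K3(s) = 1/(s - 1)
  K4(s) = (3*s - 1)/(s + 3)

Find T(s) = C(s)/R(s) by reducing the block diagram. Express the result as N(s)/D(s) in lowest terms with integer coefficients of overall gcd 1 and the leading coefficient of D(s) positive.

1. combine K1, K2, K3 in series: (4*s + 4)/(2*s^4 - 7*s^3 + 11*s^2 - 9*s + 3)
2. apply the feedback formula to (K1*K2*K3), K4, which is the overall transfer function T(s) = C(s)/R(s) in lowest terms

Hence the answer: (4*s^2 + 16*s + 12)/(2*s^5 - s^4 - 10*s^3 + 36*s^2 - 16*s + 5)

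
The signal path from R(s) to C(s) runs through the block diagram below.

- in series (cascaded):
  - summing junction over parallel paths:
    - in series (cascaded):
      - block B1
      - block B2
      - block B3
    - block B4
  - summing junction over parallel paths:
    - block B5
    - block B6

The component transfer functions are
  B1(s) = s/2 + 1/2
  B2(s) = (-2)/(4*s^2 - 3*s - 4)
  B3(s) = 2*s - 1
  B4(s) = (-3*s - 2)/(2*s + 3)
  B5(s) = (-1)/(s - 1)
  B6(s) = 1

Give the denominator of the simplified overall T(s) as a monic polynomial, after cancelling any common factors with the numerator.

The answer is s^4 - s^3/4 - 23*s^2/8 + 5*s/8 + 3/2.

Reasoning:
(1) series reduction of B1, B2, B3 gives (-2*s^2 - s + 1)/(4*s^2 - 3*s - 4)
(2) combine (B1*B2*B3), B4 in parallel gives (-16*s^3 - 7*s^2 + 17*s + 11)/(8*s^3 + 6*s^2 - 17*s - 12)
(3) add B5, B6 (parallel) gives (s - 2)/(s - 1)
(4) reduce the series chain ((B1*B2*B3)+B4), (B5+B6) gives (-16*s^4 + 25*s^3 + 31*s^2 - 23*s - 22)/(8*s^4 - 2*s^3 - 23*s^2 + 5*s + 12)
That last expression is T(s), already simplified. Scaling its denominator by 1/8 (the reciprocal of the leading coefficient) yields the monic denominator.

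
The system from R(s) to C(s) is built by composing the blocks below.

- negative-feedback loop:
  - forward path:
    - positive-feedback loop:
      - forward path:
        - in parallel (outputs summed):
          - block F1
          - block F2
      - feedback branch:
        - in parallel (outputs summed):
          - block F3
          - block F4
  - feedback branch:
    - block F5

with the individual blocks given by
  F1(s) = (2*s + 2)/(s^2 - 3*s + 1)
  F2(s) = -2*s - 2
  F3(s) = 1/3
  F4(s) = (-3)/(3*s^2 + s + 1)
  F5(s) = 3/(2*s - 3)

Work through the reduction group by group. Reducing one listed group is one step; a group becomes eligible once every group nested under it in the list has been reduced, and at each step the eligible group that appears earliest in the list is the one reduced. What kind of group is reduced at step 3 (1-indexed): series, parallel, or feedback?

(1) add F1, F2 (parallel)
(2) reduce the parallel group F3, F4
(3) apply the feedback formula to (F1+F2), (F3+F4)
(4) reduce the feedback loop with forward [(F1+F2)/(1-(F1+F2)*(F3+F4))] and return F5
So the answer for step 3 is feedback.

Therefore the answer is feedback.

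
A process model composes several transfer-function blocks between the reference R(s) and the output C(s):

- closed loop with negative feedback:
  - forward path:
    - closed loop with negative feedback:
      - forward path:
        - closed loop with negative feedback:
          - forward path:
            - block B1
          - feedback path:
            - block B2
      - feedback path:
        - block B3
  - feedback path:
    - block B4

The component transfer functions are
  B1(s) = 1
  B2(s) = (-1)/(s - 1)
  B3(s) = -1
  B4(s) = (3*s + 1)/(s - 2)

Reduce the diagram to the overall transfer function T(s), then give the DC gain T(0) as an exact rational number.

Step 1. reduce the feedback loop with forward B1 and return B2 gives (s - 1)/(s - 2)
Step 2. apply the feedback formula to [B1/(1+B1*B2)], B3 gives 1 - s
Step 3. collapse the loop ([[B1/(1+B1*B2)]/(1+[B1/(1+B1*B2)]*B3)] forward, B4 return) gives (s^2 - 3*s + 2)/(3*s^2 - 3*s + 1)
That last expression is T(s); at s = 0 only the constant terms survive, so T(0) = 2/1 = 2.

Final answer: 2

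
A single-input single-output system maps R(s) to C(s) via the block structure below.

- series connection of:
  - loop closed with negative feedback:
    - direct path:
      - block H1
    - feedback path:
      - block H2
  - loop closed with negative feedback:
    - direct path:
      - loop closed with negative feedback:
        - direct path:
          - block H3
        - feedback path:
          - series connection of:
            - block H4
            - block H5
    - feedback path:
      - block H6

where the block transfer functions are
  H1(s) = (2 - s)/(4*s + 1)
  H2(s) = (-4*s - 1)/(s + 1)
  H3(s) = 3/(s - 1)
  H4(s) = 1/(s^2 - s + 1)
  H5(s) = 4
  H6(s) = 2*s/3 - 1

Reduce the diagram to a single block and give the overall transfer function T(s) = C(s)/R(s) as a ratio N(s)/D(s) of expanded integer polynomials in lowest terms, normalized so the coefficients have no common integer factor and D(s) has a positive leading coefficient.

1. reduce the feedback loop with forward H1 and return H2 = (-s^2 + s + 2)/(8*s^2 - 2*s - 1)
2. reduce the series chain H4, H5 = 4/(s^2 - s + 1)
3. collapse the loop (H3 forward, (H4*H5) return) = (3*s^2 - 3*s + 3)/(s^3 - 2*s^2 + 2*s + 11)
4. reduce the feedback loop with forward [H3/(1+H3*(H4*H5))] and return H6 = (3*s^2 - 3*s + 3)/(3*s^3 - 7*s^2 + 7*s + 8)
5. cascade [H1/(1+H1*H2)], [[H3/(1+H3*(H4*H5))]/(1+[H3/(1+H3*(H4*H5))]*H6)], giving the overall T(s)

Therefore the answer is (-3*s^4 + 6*s^3 - 3*s + 6)/(24*s^5 - 62*s^4 + 67*s^3 + 57*s^2 - 23*s - 8).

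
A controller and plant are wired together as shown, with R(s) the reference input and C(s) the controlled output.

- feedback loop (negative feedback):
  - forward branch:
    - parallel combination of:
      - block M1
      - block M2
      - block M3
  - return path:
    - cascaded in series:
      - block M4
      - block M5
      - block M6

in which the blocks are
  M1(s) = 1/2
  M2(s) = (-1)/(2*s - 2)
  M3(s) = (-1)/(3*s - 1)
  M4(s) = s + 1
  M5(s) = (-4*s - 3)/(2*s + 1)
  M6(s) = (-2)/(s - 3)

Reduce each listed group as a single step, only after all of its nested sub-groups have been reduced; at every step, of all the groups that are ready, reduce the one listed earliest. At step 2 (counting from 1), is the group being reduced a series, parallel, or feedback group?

Answer: series

Working:
(1) sum the parallel branches M1, M2, M3
(2) reduce the series chain M4, M5, M6
(3) apply the feedback formula to (M1+M2+M3), (M4*M5*M6)
So the answer for step 2 is series.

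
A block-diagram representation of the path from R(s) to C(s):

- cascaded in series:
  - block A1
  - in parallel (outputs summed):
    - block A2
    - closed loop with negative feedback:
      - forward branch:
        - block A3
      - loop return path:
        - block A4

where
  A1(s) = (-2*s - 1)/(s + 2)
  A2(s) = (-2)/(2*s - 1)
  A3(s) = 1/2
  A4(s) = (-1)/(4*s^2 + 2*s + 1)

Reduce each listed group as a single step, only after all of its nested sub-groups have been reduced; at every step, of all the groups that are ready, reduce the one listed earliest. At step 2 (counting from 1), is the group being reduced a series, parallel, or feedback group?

Reducing step by step:

Step 1: feedback reduction of A3, A4
Step 2: parallel reduction of A2, [A3/(1+A3*A4)]
Step 3: series reduction of A1, (A2+[A3/(1+A3*A4)])
Step 2 collapses a parallel group.

Answer: parallel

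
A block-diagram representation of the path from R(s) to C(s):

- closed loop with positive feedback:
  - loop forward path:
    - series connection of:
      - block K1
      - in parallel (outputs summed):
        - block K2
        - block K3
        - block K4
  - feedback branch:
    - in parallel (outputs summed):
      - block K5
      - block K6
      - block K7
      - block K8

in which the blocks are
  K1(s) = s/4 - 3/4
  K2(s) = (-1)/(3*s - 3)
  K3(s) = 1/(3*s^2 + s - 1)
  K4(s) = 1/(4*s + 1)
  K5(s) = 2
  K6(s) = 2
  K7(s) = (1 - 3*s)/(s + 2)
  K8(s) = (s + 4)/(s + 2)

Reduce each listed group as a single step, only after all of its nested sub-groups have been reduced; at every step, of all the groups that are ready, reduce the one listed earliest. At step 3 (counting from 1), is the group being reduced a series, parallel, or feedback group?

(1) reduce the parallel group K2, K3, K4
(2) combine K1, (K2+K3+K4) in series
(3) parallel reduction of K5, K6, K7, K8
(4) apply the feedback formula to (K1*(K2+K3+K4)), (K5+K6+K7+K8)
Step 3: parallel.

Therefore the answer is parallel.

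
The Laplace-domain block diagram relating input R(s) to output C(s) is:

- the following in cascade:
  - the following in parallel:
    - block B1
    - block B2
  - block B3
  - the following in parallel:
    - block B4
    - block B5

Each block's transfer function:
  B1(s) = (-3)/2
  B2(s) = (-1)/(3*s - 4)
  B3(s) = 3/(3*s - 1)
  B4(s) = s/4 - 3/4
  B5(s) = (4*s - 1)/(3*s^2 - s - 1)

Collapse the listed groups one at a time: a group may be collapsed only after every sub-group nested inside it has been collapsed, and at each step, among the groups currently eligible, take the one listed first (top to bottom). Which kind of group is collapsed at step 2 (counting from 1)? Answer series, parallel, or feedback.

Reducing step by step:

1. reduce the parallel group B1, B2
2. combine B4, B5 in parallel
3. cascade (B1+B2), B3, (B4+B5)
So the answer for step 2 is parallel.

Answer: parallel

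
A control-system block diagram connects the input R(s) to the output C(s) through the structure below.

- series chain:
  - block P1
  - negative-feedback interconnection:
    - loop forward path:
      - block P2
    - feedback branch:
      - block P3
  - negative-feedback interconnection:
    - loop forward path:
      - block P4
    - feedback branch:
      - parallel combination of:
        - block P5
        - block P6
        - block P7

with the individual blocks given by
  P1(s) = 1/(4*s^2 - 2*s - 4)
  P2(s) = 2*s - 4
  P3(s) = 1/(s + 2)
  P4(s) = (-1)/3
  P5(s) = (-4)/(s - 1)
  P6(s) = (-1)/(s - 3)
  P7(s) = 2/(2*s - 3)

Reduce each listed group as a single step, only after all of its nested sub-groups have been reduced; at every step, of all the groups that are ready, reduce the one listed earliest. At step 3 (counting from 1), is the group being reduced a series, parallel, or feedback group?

The answer is feedback.

Reasoning:
(1) apply the feedback formula to P2, P3
(2) reduce the parallel group P5, P6, P7
(3) apply the feedback formula to P4, (P5+P6+P7)
(4) multiply P1, [P2/(1+P2*P3)], [P4/(1+P4*(P5+P6+P7))] (series)
The group at step 3 is a feedback group.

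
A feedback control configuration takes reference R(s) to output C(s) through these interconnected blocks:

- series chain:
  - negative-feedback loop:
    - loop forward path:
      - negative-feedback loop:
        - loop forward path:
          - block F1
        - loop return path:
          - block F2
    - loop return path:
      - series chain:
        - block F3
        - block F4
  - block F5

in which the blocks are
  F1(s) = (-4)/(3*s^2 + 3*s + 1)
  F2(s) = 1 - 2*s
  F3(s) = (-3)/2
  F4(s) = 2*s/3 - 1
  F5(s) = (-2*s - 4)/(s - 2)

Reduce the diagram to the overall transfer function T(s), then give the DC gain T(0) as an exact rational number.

Reducing step by step:

Step 1 - feedback reduction of F1, F2: (-4)/(3*s^2 + 11*s - 3)
Step 2 - reduce the series chain F3, F4: 3/2 - s
Step 3 - collapse the loop ([F1/(1+F1*F2)] forward, (F3*F4) return): (-4)/(3*s^2 + 15*s - 9)
Step 4 - series reduction of [[F1/(1+F1*F2)]/(1+[F1/(1+F1*F2)]*(F3*F4))], F5: (8*s + 16)/(3*s^3 + 9*s^2 - 39*s + 18)
Step 4 gives the overall T(s). Then T(0) = 16/18 = 8/9.

Answer: 8/9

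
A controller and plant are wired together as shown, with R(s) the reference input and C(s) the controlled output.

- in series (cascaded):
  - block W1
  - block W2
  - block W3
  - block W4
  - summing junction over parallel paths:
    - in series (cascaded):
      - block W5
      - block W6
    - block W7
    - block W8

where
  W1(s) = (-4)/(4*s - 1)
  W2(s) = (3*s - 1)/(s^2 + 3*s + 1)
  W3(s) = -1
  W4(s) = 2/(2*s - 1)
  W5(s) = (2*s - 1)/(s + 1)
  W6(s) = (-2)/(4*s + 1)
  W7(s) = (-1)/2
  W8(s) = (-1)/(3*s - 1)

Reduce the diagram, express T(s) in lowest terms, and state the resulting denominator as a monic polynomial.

[1] series reduction of W5, W6; result (2 - 4*s)/(4*s^2 + 5*s + 1)
[2] parallel reduction of (W5*W6), W7, W8; result (-12*s^3 - 43*s^2 + 12*s - 5)/(24*s^3 + 22*s^2 - 4*s - 2)
[3] multiply W1, W2, W3, W4, ((W5*W6)+W7+W8) (series); result (-48*s^3 - 172*s^2 + 48*s - 20)/(32*s^6 + 112*s^5 + 62*s^4 - 39*s^3 - 20*s^2 + 2*s + 1)
The result of step 3 is T(s) in lowest terms. Its denominator has leading coefficient 32; dividing the denominator through by 32 makes it monic.

Therefore the answer is s^6 + 7*s^5/2 + 31*s^4/16 - 39*s^3/32 - 5*s^2/8 + s/16 + 1/32.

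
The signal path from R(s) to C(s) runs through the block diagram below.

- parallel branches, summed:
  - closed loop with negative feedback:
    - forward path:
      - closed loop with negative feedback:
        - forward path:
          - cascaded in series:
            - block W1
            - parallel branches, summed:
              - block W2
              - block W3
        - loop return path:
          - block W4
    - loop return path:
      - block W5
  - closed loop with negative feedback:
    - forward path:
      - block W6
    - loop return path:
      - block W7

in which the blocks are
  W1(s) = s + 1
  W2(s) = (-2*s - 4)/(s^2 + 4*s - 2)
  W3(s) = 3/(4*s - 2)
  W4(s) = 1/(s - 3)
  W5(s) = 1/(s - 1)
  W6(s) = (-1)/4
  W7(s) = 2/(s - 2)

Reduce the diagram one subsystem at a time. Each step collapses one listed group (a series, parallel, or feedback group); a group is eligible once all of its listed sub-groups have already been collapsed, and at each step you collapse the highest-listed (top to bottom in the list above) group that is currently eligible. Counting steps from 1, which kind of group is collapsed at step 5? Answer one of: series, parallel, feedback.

Answer: feedback

Working:
Step 1. combine W2, W3 in parallel
Step 2. reduce the series chain W1, (W2+W3)
Step 3. apply the feedback formula to (W1*(W2+W3)), W4
Step 4. collapse the loop ([(W1*(W2+W3))/(1+(W1*(W2+W3))*W4)] forward, W5 return)
Step 5. apply the feedback formula to W6, W7
Step 6. parallel reduction of [[(W1*(W2+W3))/(1+(W1*(W2+W3))*W4)]/(1+[(W1*(W2+W3))/(1+(W1*(W2+W3))*W4)]*W5)], [W6/(1+W6*W7)]
At step 5 the group reduced is feedback.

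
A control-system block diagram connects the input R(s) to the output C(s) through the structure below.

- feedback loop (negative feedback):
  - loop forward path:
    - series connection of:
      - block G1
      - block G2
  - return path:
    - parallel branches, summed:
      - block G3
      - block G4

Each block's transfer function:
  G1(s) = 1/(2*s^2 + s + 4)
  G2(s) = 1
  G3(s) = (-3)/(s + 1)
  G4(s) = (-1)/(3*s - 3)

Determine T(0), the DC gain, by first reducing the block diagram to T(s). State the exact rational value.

1. cascade G1, G2 = 1/(2*s^2 + s + 4)
2. parallel reduction of G3, G4 = (8 - 10*s)/(3*s^2 - 3)
3. close the feedback loop around (G1*G2), (G3+G4) = (3*s^2 - 3)/(6*s^4 + 3*s^3 + 6*s^2 - 13*s - 4)
Step 3 gives the overall T(s). Then T(0) = -3/(-4) = 3/4.

Hence the answer: 3/4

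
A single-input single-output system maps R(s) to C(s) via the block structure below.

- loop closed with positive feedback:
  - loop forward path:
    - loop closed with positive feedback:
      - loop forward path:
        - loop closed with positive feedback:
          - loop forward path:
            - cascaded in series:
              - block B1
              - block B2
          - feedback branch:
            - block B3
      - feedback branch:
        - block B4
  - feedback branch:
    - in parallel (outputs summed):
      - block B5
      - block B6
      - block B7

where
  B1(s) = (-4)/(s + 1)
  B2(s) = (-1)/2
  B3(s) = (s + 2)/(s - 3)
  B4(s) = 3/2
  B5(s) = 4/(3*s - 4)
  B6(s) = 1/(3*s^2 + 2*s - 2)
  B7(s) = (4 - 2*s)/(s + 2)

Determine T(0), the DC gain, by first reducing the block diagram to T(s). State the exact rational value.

The answer is -6/5.

Reasoning:
Step 1 - cascade B1, B2: 2/(s + 1)
Step 2 - reduce the feedback loop with forward (B1*B2) and return B3: (2*s - 6)/(s^2 - 4*s - 7)
Step 3 - collapse the loop ([(B1*B2)/(1-(B1*B2)*B3)] forward, B4 return): (2*s - 6)/(s^2 - 7*s + 2)
Step 4 - reduce the parallel group B5, B6, B7: (-18*s^4 + 60*s^3 + 39*s^2 - 62*s + 8)/(9*s^4 + 12*s^3 - 26*s^2 - 20*s + 16)
Step 5 - feedback reduction of [[(B1*B2)/(1-(B1*B2)*B3)]/(1-[(B1*B2)/(1-(B1*B2)*B3)]*B4)], (B5+B6+B7): (18*s^5 - 30*s^4 - 124*s^3 + 116*s^2 + 152*s - 96)/(9*s^6 - 15*s^5 - 320*s^4 + 468*s^3 + 462*s^2 - 540*s + 80)
The step-5 result is T(s). Setting s = 0: T(0) = -96/80 = -6/5.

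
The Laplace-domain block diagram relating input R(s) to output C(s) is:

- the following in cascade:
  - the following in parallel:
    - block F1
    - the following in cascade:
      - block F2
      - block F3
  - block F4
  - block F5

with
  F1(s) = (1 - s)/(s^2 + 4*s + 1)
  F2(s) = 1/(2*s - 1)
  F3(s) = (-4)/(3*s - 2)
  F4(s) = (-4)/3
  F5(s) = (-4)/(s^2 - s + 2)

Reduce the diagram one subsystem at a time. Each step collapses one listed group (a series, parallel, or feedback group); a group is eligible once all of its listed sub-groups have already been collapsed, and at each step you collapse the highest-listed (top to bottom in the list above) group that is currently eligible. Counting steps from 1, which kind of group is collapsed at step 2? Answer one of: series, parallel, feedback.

Reducing step by step:

1. series reduction of F2, F3
2. combine F1, (F2*F3) in parallel
3. cascade (F1+(F2*F3)), F4, F5
The group at step 2 is a parallel group.

Answer: parallel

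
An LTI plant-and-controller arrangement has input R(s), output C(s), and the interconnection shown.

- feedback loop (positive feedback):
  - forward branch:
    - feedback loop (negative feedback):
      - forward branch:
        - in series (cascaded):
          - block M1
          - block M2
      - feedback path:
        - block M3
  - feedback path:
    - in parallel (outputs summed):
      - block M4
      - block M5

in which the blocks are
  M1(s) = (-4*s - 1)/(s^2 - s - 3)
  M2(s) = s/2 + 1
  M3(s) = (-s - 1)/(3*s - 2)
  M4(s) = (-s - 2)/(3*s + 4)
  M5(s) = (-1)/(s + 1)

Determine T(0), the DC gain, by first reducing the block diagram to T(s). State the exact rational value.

Step 1 - multiply M1, M2 (series); result (-4*s^2 - 9*s - 2)/(2*s^2 - 2*s - 6)
Step 2 - reduce the feedback loop with forward (M1*M2) and return M3; result (-12*s^3 - 19*s^2 + 12*s + 4)/(10*s^3 + 3*s^2 - 3*s + 14)
Step 3 - add M4, M5 (parallel); result (-s^2 - 6*s - 6)/(3*s^2 + 7*s + 4)
Step 4 - reduce the feedback loop with forward [(M1*M2)/(1+(M1*M2)*M3)] and return (M4+M5); result (-36*s^5 - 141*s^4 - 145*s^3 + 20*s^2 + 76*s + 16)/(18*s^5 - 12*s^4 - 122*s^3 - 5*s^2 + 182*s + 80)
That last expression is T(s); at s = 0 only the constant terms survive, so T(0) = 16/80 = 1/5.

Hence the answer: 1/5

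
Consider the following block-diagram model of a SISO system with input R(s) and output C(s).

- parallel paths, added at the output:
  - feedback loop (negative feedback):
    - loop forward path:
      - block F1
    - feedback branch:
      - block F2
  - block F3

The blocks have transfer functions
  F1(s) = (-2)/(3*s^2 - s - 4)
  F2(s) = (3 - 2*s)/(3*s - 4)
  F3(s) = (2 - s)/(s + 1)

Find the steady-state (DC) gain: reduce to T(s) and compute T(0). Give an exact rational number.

The answer is 14/5.

Reasoning:
Step 1: reduce the feedback loop with forward F1 and return F2 = (8 - 6*s)/(9*s^3 - 15*s^2 - 4*s + 10)
Step 2: sum the parallel branches [F1/(1+F1*F2)], F3 = (-9*s^4 + 33*s^3 - 32*s^2 - 16*s + 28)/(9*s^4 - 6*s^3 - 19*s^2 + 6*s + 10)
DC gain: substitute s = 0 into T(s) from step 2: T(0) = 28/10 = 14/5.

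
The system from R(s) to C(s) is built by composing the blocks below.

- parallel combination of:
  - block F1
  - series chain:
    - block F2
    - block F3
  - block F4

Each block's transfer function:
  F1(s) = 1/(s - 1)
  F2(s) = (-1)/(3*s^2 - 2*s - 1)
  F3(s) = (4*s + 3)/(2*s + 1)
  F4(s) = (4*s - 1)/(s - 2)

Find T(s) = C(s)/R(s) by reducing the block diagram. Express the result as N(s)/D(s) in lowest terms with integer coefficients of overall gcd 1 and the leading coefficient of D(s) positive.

1. series reduction of F2, F3 -> (-4*s - 3)/(6*s^3 - s^2 - 4*s - 1)
2. add F1, (F2*F3), F4 (parallel); the result is T(s) itself (integer coefficients, no common factor, positive leading denominator coefficient)

Final answer: (24*s^4 - 4*s^3 - 26*s^2 - 4*s + 5)/(6*s^4 - 13*s^3 - 2*s^2 + 7*s + 2)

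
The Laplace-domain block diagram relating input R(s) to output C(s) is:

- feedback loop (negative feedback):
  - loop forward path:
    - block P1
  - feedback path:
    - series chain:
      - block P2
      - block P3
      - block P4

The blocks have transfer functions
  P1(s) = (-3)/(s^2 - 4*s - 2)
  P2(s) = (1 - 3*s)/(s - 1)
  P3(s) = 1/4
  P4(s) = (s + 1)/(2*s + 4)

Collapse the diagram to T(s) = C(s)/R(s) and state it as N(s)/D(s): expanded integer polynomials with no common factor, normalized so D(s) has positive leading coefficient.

The answer is (-24*s^2 - 24*s + 48)/(8*s^4 - 24*s^3 - 55*s^2 + 54*s + 29).

Reasoning:
Step 1: reduce the series chain P2, P3, P4; result (-3*s^2 - 2*s + 1)/(8*s^2 + 8*s - 16)
Step 2: apply the feedback formula to P1, (P2*P3*P4) - this is the overall T(s), already in the required normalized form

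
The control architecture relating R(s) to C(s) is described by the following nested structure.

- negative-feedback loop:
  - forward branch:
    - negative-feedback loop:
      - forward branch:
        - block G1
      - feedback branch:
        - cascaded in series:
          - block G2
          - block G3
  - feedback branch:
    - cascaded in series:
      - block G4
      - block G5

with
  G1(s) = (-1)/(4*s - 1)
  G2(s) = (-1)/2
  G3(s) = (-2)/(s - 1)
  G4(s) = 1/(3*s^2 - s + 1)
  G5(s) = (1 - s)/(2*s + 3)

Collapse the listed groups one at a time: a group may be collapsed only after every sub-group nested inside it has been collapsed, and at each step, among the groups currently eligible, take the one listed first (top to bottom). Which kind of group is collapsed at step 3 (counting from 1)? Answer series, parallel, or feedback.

Reducing step by step:

Step 1: multiply G2, G3 (series)
Step 2: collapse the loop (G1 forward, (G2*G3) return)
Step 3: cascade G4, G5
Step 4: feedback reduction of [G1/(1+G1*(G2*G3))], (G4*G5)
Step 3: series.

Answer: series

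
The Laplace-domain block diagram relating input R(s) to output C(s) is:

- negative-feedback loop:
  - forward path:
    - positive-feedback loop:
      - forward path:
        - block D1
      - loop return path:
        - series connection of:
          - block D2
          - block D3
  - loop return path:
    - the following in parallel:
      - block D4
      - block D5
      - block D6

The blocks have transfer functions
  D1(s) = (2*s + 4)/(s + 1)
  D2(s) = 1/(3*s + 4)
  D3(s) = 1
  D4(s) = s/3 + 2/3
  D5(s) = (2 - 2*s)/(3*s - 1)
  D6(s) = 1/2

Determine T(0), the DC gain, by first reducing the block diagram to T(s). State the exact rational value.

[1] cascade D2, D3: 1/(3*s + 4)
[2] close the feedback loop around D1, (D2*D3): (6*s^2 + 20*s + 16)/(3*s^2 + 5*s)
[3] combine D4, D5, D6 in parallel: (6*s^2 + 7*s + 5)/(18*s - 6)
[4] apply the feedback formula to [D1/(1-D1*(D2*D3))], (D4+D5+D6): (54*s^3 + 162*s^2 + 84*s - 48)/(18*s^4 + 108*s^3 + 169*s^2 + 91*s + 40)
The step-4 result is T(s). Setting s = 0: T(0) = -48/40 = -6/5.

Final answer: -6/5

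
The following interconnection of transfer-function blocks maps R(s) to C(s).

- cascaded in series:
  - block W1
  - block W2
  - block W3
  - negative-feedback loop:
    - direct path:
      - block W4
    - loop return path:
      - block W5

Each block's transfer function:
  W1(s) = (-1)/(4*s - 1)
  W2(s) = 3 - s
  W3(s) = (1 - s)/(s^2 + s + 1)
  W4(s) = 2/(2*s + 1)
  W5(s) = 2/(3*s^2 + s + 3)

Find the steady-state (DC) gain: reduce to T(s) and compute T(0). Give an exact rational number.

Reducing step by step:

Step 1 - collapse the loop (W4 forward, W5 return) -> (6*s^2 + 2*s + 6)/(6*s^3 + 5*s^2 + 7*s + 7)
Step 2 - reduce the series chain W1, W2, W3, [W4/(1+W4*W5)] -> (-6*s^4 + 22*s^3 - 16*s^2 + 18*s - 18)/(24*s^6 + 38*s^5 + 61*s^4 + 58*s^3 + 37*s^2 + 14*s - 7)
That last expression is T(s); at s = 0 only the constant terms survive, so T(0) = -18/(-7) = 18/7.

Answer: 18/7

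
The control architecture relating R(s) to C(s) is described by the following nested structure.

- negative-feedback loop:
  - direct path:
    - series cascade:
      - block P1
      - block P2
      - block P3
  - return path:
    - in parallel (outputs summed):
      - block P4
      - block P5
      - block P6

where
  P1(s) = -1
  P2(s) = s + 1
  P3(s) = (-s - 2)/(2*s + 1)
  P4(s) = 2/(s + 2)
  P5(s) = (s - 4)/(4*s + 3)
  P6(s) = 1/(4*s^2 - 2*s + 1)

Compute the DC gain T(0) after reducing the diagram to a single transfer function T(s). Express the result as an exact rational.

Step 1 - cascade P1, P2, P3 gives (s^2 + 3*s + 2)/(2*s + 1)
Step 2 - add P4, P5, P6 (parallel) gives (4*s^4 + 22*s^3 - 15*s^2 + 21*s + 4)/(16*s^4 + 36*s^3 + 6*s^2 - s + 6)
Step 3 - reduce the feedback loop with forward (P1*P2*P3) and return (P4+P5+P6) gives (16*s^5 + 52*s^4 + 42*s^3 + 5*s^2 + 5*s + 6)/(4*s^5 + 58*s^4 + 31*s^3 + 6*s^2 + 29*s + 7)
DC gain: substitute s = 0 into T(s) from step 3: T(0) = 6/7.

Final answer: 6/7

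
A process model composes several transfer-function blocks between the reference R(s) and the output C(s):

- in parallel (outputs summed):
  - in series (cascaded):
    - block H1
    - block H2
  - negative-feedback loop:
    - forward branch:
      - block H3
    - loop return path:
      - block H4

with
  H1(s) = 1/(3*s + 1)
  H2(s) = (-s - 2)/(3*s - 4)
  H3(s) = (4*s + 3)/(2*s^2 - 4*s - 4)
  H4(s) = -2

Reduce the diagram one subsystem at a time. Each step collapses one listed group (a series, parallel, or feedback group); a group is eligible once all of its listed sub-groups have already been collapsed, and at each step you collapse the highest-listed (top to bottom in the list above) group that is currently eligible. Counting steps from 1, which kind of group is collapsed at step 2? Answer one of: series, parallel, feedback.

Answer: feedback

Working:
Step 1: multiply H1, H2 (series)
Step 2: close the feedback loop around H3, H4
Step 3: combine (H1*H2), [H3/(1+H3*H4)] in parallel
At step 2 the group reduced is feedback.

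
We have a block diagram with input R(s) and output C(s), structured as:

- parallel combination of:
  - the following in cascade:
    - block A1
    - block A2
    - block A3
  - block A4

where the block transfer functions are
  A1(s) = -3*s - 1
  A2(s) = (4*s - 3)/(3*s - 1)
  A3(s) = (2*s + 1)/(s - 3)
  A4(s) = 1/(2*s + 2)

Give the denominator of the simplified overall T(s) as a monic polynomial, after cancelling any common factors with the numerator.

1. combine A1, A2, A3 in series = (-24*s^3 - 2*s^2 + 11*s + 3)/(3*s^2 - 10*s + 3)
2. add (A1*A2*A3), A4 (parallel) = (-48*s^4 - 52*s^3 + 21*s^2 + 18*s + 9)/(6*s^3 - 14*s^2 - 14*s + 6)
Step 2 gives the fully reduced T(s), with no common factor left to cancel. The denominator's leading coefficient is 6, so divide each of its coefficients by 6 to get the monic form.

Hence the answer: s^3 - 7*s^2/3 - 7*s/3 + 1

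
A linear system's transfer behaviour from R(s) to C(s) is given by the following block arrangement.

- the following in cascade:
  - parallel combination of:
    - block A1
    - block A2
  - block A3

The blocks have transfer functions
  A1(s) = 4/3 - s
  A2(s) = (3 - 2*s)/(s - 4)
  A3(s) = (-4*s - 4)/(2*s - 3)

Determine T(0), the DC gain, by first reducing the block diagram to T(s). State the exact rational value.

First reduce the diagram to T(s).

[1] reduce the parallel group A1, A2: (-3*s^2 + 10*s - 7)/(3*s - 12)
[2] series reduction of (A1+A2), A3: (12*s^3 - 28*s^2 - 12*s + 28)/(6*s^2 - 33*s + 36)
DC gain: substitute s = 0 into T(s) from step 2: T(0) = 28/36 = 7/9.

Answer: 7/9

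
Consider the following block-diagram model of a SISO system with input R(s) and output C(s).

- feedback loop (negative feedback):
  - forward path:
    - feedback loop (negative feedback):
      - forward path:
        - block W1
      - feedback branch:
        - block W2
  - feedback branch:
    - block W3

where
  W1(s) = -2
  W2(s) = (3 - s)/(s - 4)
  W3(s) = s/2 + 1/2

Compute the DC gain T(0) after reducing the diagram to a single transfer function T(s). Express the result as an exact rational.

Reducing step by step:

[1] close the feedback loop around W1, W2 -> (8 - 2*s)/(3*s - 10)
[2] feedback reduction of [W1/(1+W1*W2)], W3 -> (2*s - 8)/(s^2 - 6*s + 6)
Step 2 gives the overall T(s). Then T(0) = -8/6 = -4/3.

Answer: -4/3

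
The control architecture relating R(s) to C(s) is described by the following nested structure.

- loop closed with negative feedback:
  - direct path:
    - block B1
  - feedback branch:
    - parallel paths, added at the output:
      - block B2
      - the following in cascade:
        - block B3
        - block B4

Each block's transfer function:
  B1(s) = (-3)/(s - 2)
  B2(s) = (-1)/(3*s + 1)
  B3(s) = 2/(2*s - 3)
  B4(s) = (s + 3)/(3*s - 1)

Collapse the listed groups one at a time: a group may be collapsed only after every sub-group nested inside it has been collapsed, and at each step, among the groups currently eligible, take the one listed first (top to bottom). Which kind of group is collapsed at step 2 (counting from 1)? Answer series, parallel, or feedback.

(1) cascade B3, B4
(2) reduce the parallel group B2, (B3*B4)
(3) apply the feedback formula to B1, (B2+(B3*B4))
At step 2 the group reduced is parallel.

Answer: parallel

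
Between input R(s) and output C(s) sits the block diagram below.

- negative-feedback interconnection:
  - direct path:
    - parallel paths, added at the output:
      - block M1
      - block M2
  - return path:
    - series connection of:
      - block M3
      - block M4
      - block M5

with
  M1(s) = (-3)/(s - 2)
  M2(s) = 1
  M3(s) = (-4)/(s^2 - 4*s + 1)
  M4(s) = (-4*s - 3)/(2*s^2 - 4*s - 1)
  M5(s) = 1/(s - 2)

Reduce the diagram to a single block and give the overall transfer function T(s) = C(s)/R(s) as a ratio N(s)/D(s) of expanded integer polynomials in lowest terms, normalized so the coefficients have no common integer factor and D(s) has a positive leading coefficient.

Reducing step by step:

Step 1 - reduce the parallel group M1, M2; result (s - 5)/(s - 2)
Step 2 - combine M3, M4, M5 in series; result (16*s + 12)/(2*s^5 - 16*s^4 + 41*s^3 - 34*s^2 - s + 2)
Step 3 - apply the feedback formula to (M1+M2), (M3*M4*M5): this yields T(s), and no further normalization is needed

Answer: (2*s^6 - 26*s^5 + 121*s^4 - 239*s^3 + 169*s^2 + 7*s - 10)/(2*s^6 - 20*s^5 + 73*s^4 - 116*s^3 + 83*s^2 - 64*s - 64)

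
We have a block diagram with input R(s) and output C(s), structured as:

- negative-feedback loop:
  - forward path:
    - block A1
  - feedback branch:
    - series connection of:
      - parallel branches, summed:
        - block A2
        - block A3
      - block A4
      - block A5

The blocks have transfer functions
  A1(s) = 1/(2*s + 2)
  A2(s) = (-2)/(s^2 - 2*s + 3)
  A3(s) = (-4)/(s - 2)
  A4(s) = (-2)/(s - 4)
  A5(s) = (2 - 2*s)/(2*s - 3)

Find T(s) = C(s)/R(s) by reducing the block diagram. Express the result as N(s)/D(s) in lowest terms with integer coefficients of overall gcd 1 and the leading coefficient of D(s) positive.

Step 1: reduce the parallel group A2, A3 -> (-4*s^2 + 6*s - 8)/(s^3 - 4*s^2 + 7*s - 6)
Step 2: cascade (A2+A3), A4, A5 -> (-16*s^3 + 40*s^2 - 56*s + 32)/(2*s^5 - 19*s^4 + 70*s^3 - 137*s^2 + 150*s - 72)
Step 3: close the feedback loop around A1, ((A2+A3)*A4*A5) - this is the overall T(s), already in the required normalized form

Final answer: (2*s^5 - 19*s^4 + 70*s^3 - 137*s^2 + 150*s - 72)/(4*s^6 - 34*s^5 + 102*s^4 - 150*s^3 + 66*s^2 + 100*s - 112)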